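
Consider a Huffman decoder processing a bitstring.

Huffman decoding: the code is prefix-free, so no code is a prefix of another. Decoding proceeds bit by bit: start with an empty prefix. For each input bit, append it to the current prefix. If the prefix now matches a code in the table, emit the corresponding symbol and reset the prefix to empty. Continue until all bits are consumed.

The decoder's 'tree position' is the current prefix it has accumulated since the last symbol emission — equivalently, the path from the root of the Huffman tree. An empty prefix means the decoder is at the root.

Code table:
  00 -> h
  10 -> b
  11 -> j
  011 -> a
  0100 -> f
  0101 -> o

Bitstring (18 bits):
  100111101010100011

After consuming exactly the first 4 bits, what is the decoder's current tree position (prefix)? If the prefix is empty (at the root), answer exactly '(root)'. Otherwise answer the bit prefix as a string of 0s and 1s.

Bit 0: prefix='1' (no match yet)
Bit 1: prefix='10' -> emit 'b', reset
Bit 2: prefix='0' (no match yet)
Bit 3: prefix='01' (no match yet)

Answer: 01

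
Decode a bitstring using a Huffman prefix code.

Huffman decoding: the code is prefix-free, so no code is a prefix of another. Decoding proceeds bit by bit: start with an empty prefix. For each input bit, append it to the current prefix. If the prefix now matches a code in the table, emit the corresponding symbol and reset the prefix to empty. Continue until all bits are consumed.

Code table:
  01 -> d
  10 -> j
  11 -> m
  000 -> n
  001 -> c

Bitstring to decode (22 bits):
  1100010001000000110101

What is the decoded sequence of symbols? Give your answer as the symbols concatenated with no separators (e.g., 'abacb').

Answer: mnjcnnmdd

Derivation:
Bit 0: prefix='1' (no match yet)
Bit 1: prefix='11' -> emit 'm', reset
Bit 2: prefix='0' (no match yet)
Bit 3: prefix='00' (no match yet)
Bit 4: prefix='000' -> emit 'n', reset
Bit 5: prefix='1' (no match yet)
Bit 6: prefix='10' -> emit 'j', reset
Bit 7: prefix='0' (no match yet)
Bit 8: prefix='00' (no match yet)
Bit 9: prefix='001' -> emit 'c', reset
Bit 10: prefix='0' (no match yet)
Bit 11: prefix='00' (no match yet)
Bit 12: prefix='000' -> emit 'n', reset
Bit 13: prefix='0' (no match yet)
Bit 14: prefix='00' (no match yet)
Bit 15: prefix='000' -> emit 'n', reset
Bit 16: prefix='1' (no match yet)
Bit 17: prefix='11' -> emit 'm', reset
Bit 18: prefix='0' (no match yet)
Bit 19: prefix='01' -> emit 'd', reset
Bit 20: prefix='0' (no match yet)
Bit 21: prefix='01' -> emit 'd', reset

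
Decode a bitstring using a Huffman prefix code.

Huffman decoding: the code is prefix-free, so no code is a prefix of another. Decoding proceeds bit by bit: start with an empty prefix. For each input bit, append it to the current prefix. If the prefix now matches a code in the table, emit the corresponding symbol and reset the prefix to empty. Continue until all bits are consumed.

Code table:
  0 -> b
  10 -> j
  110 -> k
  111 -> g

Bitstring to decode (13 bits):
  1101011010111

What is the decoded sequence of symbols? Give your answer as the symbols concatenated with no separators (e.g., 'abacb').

Answer: kjkjg

Derivation:
Bit 0: prefix='1' (no match yet)
Bit 1: prefix='11' (no match yet)
Bit 2: prefix='110' -> emit 'k', reset
Bit 3: prefix='1' (no match yet)
Bit 4: prefix='10' -> emit 'j', reset
Bit 5: prefix='1' (no match yet)
Bit 6: prefix='11' (no match yet)
Bit 7: prefix='110' -> emit 'k', reset
Bit 8: prefix='1' (no match yet)
Bit 9: prefix='10' -> emit 'j', reset
Bit 10: prefix='1' (no match yet)
Bit 11: prefix='11' (no match yet)
Bit 12: prefix='111' -> emit 'g', reset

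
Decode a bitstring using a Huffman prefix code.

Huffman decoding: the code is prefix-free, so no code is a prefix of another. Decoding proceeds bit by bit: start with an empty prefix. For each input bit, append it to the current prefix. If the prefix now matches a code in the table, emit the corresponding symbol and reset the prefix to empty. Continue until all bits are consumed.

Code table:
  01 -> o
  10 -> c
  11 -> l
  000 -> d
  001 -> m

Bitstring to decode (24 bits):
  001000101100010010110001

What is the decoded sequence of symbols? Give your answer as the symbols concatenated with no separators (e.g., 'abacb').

Bit 0: prefix='0' (no match yet)
Bit 1: prefix='00' (no match yet)
Bit 2: prefix='001' -> emit 'm', reset
Bit 3: prefix='0' (no match yet)
Bit 4: prefix='00' (no match yet)
Bit 5: prefix='000' -> emit 'd', reset
Bit 6: prefix='1' (no match yet)
Bit 7: prefix='10' -> emit 'c', reset
Bit 8: prefix='1' (no match yet)
Bit 9: prefix='11' -> emit 'l', reset
Bit 10: prefix='0' (no match yet)
Bit 11: prefix='00' (no match yet)
Bit 12: prefix='000' -> emit 'd', reset
Bit 13: prefix='1' (no match yet)
Bit 14: prefix='10' -> emit 'c', reset
Bit 15: prefix='0' (no match yet)
Bit 16: prefix='01' -> emit 'o', reset
Bit 17: prefix='0' (no match yet)
Bit 18: prefix='01' -> emit 'o', reset
Bit 19: prefix='1' (no match yet)
Bit 20: prefix='10' -> emit 'c', reset
Bit 21: prefix='0' (no match yet)
Bit 22: prefix='00' (no match yet)
Bit 23: prefix='001' -> emit 'm', reset

Answer: mdcldcoocm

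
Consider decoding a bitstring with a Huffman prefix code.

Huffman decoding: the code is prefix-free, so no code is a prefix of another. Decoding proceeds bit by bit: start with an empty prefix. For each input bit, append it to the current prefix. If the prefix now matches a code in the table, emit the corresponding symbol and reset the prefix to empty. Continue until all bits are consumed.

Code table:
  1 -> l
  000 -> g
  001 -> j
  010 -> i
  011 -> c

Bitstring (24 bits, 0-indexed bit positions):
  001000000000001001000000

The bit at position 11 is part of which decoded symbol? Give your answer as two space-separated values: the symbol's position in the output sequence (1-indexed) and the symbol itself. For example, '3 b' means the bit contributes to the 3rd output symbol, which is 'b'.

Bit 0: prefix='0' (no match yet)
Bit 1: prefix='00' (no match yet)
Bit 2: prefix='001' -> emit 'j', reset
Bit 3: prefix='0' (no match yet)
Bit 4: prefix='00' (no match yet)
Bit 5: prefix='000' -> emit 'g', reset
Bit 6: prefix='0' (no match yet)
Bit 7: prefix='00' (no match yet)
Bit 8: prefix='000' -> emit 'g', reset
Bit 9: prefix='0' (no match yet)
Bit 10: prefix='00' (no match yet)
Bit 11: prefix='000' -> emit 'g', reset
Bit 12: prefix='0' (no match yet)
Bit 13: prefix='00' (no match yet)
Bit 14: prefix='001' -> emit 'j', reset
Bit 15: prefix='0' (no match yet)

Answer: 4 g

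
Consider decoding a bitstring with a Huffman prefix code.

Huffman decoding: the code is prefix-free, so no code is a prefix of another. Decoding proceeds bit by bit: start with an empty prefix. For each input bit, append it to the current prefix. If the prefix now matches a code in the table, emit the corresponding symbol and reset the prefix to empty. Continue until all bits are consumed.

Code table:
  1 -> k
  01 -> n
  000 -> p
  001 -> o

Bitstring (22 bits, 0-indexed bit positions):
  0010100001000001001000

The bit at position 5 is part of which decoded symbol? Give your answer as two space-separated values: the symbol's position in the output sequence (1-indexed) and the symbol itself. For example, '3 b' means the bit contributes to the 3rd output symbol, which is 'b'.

Answer: 3 p

Derivation:
Bit 0: prefix='0' (no match yet)
Bit 1: prefix='00' (no match yet)
Bit 2: prefix='001' -> emit 'o', reset
Bit 3: prefix='0' (no match yet)
Bit 4: prefix='01' -> emit 'n', reset
Bit 5: prefix='0' (no match yet)
Bit 6: prefix='00' (no match yet)
Bit 7: prefix='000' -> emit 'p', reset
Bit 8: prefix='0' (no match yet)
Bit 9: prefix='01' -> emit 'n', reset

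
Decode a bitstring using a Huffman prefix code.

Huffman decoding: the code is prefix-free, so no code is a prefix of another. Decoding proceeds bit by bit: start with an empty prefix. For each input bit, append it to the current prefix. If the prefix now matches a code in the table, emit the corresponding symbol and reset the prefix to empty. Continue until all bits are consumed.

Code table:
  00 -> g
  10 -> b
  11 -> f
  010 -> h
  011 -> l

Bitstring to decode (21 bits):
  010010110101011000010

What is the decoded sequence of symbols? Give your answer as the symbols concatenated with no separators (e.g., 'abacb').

Bit 0: prefix='0' (no match yet)
Bit 1: prefix='01' (no match yet)
Bit 2: prefix='010' -> emit 'h', reset
Bit 3: prefix='0' (no match yet)
Bit 4: prefix='01' (no match yet)
Bit 5: prefix='010' -> emit 'h', reset
Bit 6: prefix='1' (no match yet)
Bit 7: prefix='11' -> emit 'f', reset
Bit 8: prefix='0' (no match yet)
Bit 9: prefix='01' (no match yet)
Bit 10: prefix='010' -> emit 'h', reset
Bit 11: prefix='1' (no match yet)
Bit 12: prefix='10' -> emit 'b', reset
Bit 13: prefix='1' (no match yet)
Bit 14: prefix='11' -> emit 'f', reset
Bit 15: prefix='0' (no match yet)
Bit 16: prefix='00' -> emit 'g', reset
Bit 17: prefix='0' (no match yet)
Bit 18: prefix='00' -> emit 'g', reset
Bit 19: prefix='1' (no match yet)
Bit 20: prefix='10' -> emit 'b', reset

Answer: hhfhbfggb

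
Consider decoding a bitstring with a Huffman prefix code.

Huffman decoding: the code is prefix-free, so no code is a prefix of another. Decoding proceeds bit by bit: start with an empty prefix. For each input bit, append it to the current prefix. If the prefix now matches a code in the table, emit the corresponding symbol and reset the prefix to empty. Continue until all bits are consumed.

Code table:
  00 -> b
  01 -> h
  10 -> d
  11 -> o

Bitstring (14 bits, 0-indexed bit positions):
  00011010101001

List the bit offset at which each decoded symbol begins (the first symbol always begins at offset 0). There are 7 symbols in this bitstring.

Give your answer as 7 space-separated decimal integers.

Bit 0: prefix='0' (no match yet)
Bit 1: prefix='00' -> emit 'b', reset
Bit 2: prefix='0' (no match yet)
Bit 3: prefix='01' -> emit 'h', reset
Bit 4: prefix='1' (no match yet)
Bit 5: prefix='10' -> emit 'd', reset
Bit 6: prefix='1' (no match yet)
Bit 7: prefix='10' -> emit 'd', reset
Bit 8: prefix='1' (no match yet)
Bit 9: prefix='10' -> emit 'd', reset
Bit 10: prefix='1' (no match yet)
Bit 11: prefix='10' -> emit 'd', reset
Bit 12: prefix='0' (no match yet)
Bit 13: prefix='01' -> emit 'h', reset

Answer: 0 2 4 6 8 10 12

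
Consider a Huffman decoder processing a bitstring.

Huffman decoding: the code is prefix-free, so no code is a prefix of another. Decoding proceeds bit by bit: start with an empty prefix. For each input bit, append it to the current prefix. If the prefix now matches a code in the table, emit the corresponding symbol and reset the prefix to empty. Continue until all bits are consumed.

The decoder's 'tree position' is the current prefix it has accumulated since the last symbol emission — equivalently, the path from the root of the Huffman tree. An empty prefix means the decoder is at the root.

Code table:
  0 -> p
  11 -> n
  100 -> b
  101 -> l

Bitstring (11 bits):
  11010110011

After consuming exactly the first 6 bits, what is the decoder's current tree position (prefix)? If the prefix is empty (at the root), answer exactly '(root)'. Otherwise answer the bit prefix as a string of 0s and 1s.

Answer: (root)

Derivation:
Bit 0: prefix='1' (no match yet)
Bit 1: prefix='11' -> emit 'n', reset
Bit 2: prefix='0' -> emit 'p', reset
Bit 3: prefix='1' (no match yet)
Bit 4: prefix='10' (no match yet)
Bit 5: prefix='101' -> emit 'l', reset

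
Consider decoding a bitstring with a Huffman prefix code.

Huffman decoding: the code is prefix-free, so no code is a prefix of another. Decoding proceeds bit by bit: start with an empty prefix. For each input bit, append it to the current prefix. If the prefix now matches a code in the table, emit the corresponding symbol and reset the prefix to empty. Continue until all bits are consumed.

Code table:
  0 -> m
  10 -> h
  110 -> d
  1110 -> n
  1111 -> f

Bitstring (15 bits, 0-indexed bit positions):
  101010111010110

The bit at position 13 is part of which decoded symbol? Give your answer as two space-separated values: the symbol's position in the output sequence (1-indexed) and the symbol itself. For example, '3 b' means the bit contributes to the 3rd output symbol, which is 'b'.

Answer: 6 d

Derivation:
Bit 0: prefix='1' (no match yet)
Bit 1: prefix='10' -> emit 'h', reset
Bit 2: prefix='1' (no match yet)
Bit 3: prefix='10' -> emit 'h', reset
Bit 4: prefix='1' (no match yet)
Bit 5: prefix='10' -> emit 'h', reset
Bit 6: prefix='1' (no match yet)
Bit 7: prefix='11' (no match yet)
Bit 8: prefix='111' (no match yet)
Bit 9: prefix='1110' -> emit 'n', reset
Bit 10: prefix='1' (no match yet)
Bit 11: prefix='10' -> emit 'h', reset
Bit 12: prefix='1' (no match yet)
Bit 13: prefix='11' (no match yet)
Bit 14: prefix='110' -> emit 'd', reset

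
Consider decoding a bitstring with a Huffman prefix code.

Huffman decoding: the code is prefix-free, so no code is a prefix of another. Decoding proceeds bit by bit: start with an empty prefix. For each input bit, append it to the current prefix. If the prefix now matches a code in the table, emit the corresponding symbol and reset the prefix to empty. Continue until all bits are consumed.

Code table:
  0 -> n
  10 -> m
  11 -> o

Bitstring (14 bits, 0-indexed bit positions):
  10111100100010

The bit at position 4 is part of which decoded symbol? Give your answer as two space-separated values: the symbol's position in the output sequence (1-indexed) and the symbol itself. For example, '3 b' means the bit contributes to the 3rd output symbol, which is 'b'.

Answer: 3 o

Derivation:
Bit 0: prefix='1' (no match yet)
Bit 1: prefix='10' -> emit 'm', reset
Bit 2: prefix='1' (no match yet)
Bit 3: prefix='11' -> emit 'o', reset
Bit 4: prefix='1' (no match yet)
Bit 5: prefix='11' -> emit 'o', reset
Bit 6: prefix='0' -> emit 'n', reset
Bit 7: prefix='0' -> emit 'n', reset
Bit 8: prefix='1' (no match yet)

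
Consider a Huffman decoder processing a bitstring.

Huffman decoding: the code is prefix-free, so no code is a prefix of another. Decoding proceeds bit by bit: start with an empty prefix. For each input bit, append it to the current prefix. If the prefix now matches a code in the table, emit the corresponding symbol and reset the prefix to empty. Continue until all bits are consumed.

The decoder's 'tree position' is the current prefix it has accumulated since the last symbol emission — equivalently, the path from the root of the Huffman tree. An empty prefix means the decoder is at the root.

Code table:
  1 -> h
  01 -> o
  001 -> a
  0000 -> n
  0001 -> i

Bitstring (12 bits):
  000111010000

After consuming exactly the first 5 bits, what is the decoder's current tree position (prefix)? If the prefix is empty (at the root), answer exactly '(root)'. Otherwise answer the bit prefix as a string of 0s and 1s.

Bit 0: prefix='0' (no match yet)
Bit 1: prefix='00' (no match yet)
Bit 2: prefix='000' (no match yet)
Bit 3: prefix='0001' -> emit 'i', reset
Bit 4: prefix='1' -> emit 'h', reset

Answer: (root)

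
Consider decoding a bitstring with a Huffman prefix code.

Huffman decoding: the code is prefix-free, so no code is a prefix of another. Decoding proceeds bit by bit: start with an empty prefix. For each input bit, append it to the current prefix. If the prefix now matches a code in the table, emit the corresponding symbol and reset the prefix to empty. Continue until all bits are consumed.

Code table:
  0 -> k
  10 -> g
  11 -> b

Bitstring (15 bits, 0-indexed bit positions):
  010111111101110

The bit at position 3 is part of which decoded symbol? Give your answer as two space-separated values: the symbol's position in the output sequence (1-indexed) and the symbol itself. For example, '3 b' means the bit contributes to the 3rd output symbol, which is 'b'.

Bit 0: prefix='0' -> emit 'k', reset
Bit 1: prefix='1' (no match yet)
Bit 2: prefix='10' -> emit 'g', reset
Bit 3: prefix='1' (no match yet)
Bit 4: prefix='11' -> emit 'b', reset
Bit 5: prefix='1' (no match yet)
Bit 6: prefix='11' -> emit 'b', reset
Bit 7: prefix='1' (no match yet)

Answer: 3 b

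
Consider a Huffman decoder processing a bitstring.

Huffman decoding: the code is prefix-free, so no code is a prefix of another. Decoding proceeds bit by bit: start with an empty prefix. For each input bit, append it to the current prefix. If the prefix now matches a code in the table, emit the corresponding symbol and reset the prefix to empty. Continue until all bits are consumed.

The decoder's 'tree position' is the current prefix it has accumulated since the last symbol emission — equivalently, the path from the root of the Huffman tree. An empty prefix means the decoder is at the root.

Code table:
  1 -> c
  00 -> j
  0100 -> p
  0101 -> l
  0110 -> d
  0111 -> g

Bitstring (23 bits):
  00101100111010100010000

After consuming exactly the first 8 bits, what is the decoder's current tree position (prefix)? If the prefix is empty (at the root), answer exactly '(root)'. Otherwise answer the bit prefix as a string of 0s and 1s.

Answer: 0

Derivation:
Bit 0: prefix='0' (no match yet)
Bit 1: prefix='00' -> emit 'j', reset
Bit 2: prefix='1' -> emit 'c', reset
Bit 3: prefix='0' (no match yet)
Bit 4: prefix='01' (no match yet)
Bit 5: prefix='011' (no match yet)
Bit 6: prefix='0110' -> emit 'd', reset
Bit 7: prefix='0' (no match yet)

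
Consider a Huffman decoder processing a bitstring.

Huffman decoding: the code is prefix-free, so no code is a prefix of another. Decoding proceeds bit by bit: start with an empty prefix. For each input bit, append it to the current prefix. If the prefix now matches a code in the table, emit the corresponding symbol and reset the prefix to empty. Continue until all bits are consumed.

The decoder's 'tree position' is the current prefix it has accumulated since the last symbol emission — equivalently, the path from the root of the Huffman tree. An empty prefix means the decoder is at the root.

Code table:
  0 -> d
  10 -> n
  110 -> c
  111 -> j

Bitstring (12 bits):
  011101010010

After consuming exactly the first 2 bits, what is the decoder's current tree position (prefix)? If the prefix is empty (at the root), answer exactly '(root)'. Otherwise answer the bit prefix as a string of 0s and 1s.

Bit 0: prefix='0' -> emit 'd', reset
Bit 1: prefix='1' (no match yet)

Answer: 1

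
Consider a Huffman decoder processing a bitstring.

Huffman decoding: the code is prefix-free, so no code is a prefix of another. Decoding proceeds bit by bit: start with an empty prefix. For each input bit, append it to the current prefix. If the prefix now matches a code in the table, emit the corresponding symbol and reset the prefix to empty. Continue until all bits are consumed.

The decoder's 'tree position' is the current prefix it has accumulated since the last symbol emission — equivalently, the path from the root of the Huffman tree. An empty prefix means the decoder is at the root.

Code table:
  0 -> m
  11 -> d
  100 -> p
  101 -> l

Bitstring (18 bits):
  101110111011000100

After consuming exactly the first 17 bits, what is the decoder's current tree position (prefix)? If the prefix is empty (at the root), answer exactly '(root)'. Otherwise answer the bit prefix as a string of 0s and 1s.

Bit 0: prefix='1' (no match yet)
Bit 1: prefix='10' (no match yet)
Bit 2: prefix='101' -> emit 'l', reset
Bit 3: prefix='1' (no match yet)
Bit 4: prefix='11' -> emit 'd', reset
Bit 5: prefix='0' -> emit 'm', reset
Bit 6: prefix='1' (no match yet)
Bit 7: prefix='11' -> emit 'd', reset
Bit 8: prefix='1' (no match yet)
Bit 9: prefix='10' (no match yet)
Bit 10: prefix='101' -> emit 'l', reset
Bit 11: prefix='1' (no match yet)
Bit 12: prefix='10' (no match yet)
Bit 13: prefix='100' -> emit 'p', reset
Bit 14: prefix='0' -> emit 'm', reset
Bit 15: prefix='1' (no match yet)
Bit 16: prefix='10' (no match yet)

Answer: 10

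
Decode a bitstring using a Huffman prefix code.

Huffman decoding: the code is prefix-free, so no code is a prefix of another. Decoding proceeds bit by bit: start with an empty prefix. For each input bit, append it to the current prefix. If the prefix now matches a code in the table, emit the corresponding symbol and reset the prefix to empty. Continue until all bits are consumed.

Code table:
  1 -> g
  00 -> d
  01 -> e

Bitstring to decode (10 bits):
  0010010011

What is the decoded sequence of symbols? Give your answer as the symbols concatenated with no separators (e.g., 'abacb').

Answer: dgdgdgg

Derivation:
Bit 0: prefix='0' (no match yet)
Bit 1: prefix='00' -> emit 'd', reset
Bit 2: prefix='1' -> emit 'g', reset
Bit 3: prefix='0' (no match yet)
Bit 4: prefix='00' -> emit 'd', reset
Bit 5: prefix='1' -> emit 'g', reset
Bit 6: prefix='0' (no match yet)
Bit 7: prefix='00' -> emit 'd', reset
Bit 8: prefix='1' -> emit 'g', reset
Bit 9: prefix='1' -> emit 'g', reset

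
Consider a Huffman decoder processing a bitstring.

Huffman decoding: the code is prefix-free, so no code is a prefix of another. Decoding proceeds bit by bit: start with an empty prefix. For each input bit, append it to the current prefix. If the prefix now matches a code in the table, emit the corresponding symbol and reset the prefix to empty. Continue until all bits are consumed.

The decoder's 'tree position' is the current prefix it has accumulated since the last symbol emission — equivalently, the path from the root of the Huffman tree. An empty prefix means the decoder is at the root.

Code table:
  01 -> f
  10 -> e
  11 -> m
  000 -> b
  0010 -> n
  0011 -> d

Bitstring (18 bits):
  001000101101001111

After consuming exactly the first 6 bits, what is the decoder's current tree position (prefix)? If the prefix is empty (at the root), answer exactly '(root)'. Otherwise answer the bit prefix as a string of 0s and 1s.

Bit 0: prefix='0' (no match yet)
Bit 1: prefix='00' (no match yet)
Bit 2: prefix='001' (no match yet)
Bit 3: prefix='0010' -> emit 'n', reset
Bit 4: prefix='0' (no match yet)
Bit 5: prefix='00' (no match yet)

Answer: 00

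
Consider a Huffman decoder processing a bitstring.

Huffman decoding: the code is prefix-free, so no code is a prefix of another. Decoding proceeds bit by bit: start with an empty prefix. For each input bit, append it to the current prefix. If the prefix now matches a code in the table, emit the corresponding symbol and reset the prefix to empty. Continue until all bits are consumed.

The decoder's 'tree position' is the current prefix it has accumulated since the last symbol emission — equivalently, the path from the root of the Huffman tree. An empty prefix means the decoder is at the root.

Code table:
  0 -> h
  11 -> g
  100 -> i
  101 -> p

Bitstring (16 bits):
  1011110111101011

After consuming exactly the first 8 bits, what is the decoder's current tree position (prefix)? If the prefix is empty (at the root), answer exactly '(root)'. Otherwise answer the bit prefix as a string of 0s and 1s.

Answer: (root)

Derivation:
Bit 0: prefix='1' (no match yet)
Bit 1: prefix='10' (no match yet)
Bit 2: prefix='101' -> emit 'p', reset
Bit 3: prefix='1' (no match yet)
Bit 4: prefix='11' -> emit 'g', reset
Bit 5: prefix='1' (no match yet)
Bit 6: prefix='10' (no match yet)
Bit 7: prefix='101' -> emit 'p', reset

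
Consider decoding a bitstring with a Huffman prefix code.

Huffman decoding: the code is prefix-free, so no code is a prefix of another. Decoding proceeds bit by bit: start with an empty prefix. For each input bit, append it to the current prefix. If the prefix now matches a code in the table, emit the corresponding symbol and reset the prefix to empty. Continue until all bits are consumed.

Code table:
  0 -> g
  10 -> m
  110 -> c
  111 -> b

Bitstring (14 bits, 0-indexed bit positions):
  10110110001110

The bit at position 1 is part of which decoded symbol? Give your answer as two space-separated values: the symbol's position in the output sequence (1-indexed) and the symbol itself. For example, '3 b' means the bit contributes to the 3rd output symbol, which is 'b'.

Answer: 1 m

Derivation:
Bit 0: prefix='1' (no match yet)
Bit 1: prefix='10' -> emit 'm', reset
Bit 2: prefix='1' (no match yet)
Bit 3: prefix='11' (no match yet)
Bit 4: prefix='110' -> emit 'c', reset
Bit 5: prefix='1' (no match yet)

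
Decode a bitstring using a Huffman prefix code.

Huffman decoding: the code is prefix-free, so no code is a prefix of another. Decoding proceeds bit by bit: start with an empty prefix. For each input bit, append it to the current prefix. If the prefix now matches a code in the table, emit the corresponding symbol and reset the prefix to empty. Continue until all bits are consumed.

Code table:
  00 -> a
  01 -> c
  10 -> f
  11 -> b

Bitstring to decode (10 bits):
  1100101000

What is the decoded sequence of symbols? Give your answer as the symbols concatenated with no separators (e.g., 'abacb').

Bit 0: prefix='1' (no match yet)
Bit 1: prefix='11' -> emit 'b', reset
Bit 2: prefix='0' (no match yet)
Bit 3: prefix='00' -> emit 'a', reset
Bit 4: prefix='1' (no match yet)
Bit 5: prefix='10' -> emit 'f', reset
Bit 6: prefix='1' (no match yet)
Bit 7: prefix='10' -> emit 'f', reset
Bit 8: prefix='0' (no match yet)
Bit 9: prefix='00' -> emit 'a', reset

Answer: baffa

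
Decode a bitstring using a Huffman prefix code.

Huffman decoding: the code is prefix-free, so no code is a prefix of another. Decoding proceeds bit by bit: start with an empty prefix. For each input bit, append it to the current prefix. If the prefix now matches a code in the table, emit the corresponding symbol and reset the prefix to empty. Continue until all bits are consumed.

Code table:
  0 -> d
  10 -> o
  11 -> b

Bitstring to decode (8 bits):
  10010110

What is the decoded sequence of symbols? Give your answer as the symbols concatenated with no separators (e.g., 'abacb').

Answer: odobd

Derivation:
Bit 0: prefix='1' (no match yet)
Bit 1: prefix='10' -> emit 'o', reset
Bit 2: prefix='0' -> emit 'd', reset
Bit 3: prefix='1' (no match yet)
Bit 4: prefix='10' -> emit 'o', reset
Bit 5: prefix='1' (no match yet)
Bit 6: prefix='11' -> emit 'b', reset
Bit 7: prefix='0' -> emit 'd', reset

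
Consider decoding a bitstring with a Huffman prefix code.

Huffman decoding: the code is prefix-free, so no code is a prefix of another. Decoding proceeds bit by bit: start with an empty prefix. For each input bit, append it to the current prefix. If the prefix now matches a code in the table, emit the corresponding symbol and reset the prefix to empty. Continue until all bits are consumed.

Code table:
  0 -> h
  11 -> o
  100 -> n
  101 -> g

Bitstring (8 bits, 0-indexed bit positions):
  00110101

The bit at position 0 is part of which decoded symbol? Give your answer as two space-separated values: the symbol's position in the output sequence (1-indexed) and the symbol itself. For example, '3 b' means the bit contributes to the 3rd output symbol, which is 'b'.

Bit 0: prefix='0' -> emit 'h', reset
Bit 1: prefix='0' -> emit 'h', reset
Bit 2: prefix='1' (no match yet)
Bit 3: prefix='11' -> emit 'o', reset
Bit 4: prefix='0' -> emit 'h', reset

Answer: 1 h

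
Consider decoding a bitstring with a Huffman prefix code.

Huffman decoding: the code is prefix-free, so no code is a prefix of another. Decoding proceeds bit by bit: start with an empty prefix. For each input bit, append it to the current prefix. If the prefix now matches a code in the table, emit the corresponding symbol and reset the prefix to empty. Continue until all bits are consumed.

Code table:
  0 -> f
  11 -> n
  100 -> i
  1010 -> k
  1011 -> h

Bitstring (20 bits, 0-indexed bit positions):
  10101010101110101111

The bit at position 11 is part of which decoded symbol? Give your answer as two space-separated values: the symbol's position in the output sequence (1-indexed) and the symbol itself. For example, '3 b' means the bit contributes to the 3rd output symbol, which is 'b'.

Bit 0: prefix='1' (no match yet)
Bit 1: prefix='10' (no match yet)
Bit 2: prefix='101' (no match yet)
Bit 3: prefix='1010' -> emit 'k', reset
Bit 4: prefix='1' (no match yet)
Bit 5: prefix='10' (no match yet)
Bit 6: prefix='101' (no match yet)
Bit 7: prefix='1010' -> emit 'k', reset
Bit 8: prefix='1' (no match yet)
Bit 9: prefix='10' (no match yet)
Bit 10: prefix='101' (no match yet)
Bit 11: prefix='1011' -> emit 'h', reset
Bit 12: prefix='1' (no match yet)
Bit 13: prefix='10' (no match yet)
Bit 14: prefix='101' (no match yet)
Bit 15: prefix='1010' -> emit 'k', reset

Answer: 3 h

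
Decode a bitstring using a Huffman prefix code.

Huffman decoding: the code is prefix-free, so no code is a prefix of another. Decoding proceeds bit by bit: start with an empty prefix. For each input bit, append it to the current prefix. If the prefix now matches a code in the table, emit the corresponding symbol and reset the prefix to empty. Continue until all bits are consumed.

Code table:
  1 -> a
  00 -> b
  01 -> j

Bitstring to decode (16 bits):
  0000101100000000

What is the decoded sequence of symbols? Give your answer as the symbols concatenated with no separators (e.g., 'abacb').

Bit 0: prefix='0' (no match yet)
Bit 1: prefix='00' -> emit 'b', reset
Bit 2: prefix='0' (no match yet)
Bit 3: prefix='00' -> emit 'b', reset
Bit 4: prefix='1' -> emit 'a', reset
Bit 5: prefix='0' (no match yet)
Bit 6: prefix='01' -> emit 'j', reset
Bit 7: prefix='1' -> emit 'a', reset
Bit 8: prefix='0' (no match yet)
Bit 9: prefix='00' -> emit 'b', reset
Bit 10: prefix='0' (no match yet)
Bit 11: prefix='00' -> emit 'b', reset
Bit 12: prefix='0' (no match yet)
Bit 13: prefix='00' -> emit 'b', reset
Bit 14: prefix='0' (no match yet)
Bit 15: prefix='00' -> emit 'b', reset

Answer: bbajabbbb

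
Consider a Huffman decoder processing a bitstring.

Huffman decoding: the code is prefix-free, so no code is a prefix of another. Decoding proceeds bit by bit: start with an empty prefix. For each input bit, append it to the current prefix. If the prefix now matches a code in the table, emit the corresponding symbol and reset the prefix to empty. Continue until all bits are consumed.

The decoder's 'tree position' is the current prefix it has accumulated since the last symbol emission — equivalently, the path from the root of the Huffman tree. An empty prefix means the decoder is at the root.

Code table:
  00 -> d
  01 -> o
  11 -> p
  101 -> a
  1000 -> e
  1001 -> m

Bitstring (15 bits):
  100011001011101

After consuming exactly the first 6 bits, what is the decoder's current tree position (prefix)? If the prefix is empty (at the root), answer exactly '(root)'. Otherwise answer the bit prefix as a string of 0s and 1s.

Bit 0: prefix='1' (no match yet)
Bit 1: prefix='10' (no match yet)
Bit 2: prefix='100' (no match yet)
Bit 3: prefix='1000' -> emit 'e', reset
Bit 4: prefix='1' (no match yet)
Bit 5: prefix='11' -> emit 'p', reset

Answer: (root)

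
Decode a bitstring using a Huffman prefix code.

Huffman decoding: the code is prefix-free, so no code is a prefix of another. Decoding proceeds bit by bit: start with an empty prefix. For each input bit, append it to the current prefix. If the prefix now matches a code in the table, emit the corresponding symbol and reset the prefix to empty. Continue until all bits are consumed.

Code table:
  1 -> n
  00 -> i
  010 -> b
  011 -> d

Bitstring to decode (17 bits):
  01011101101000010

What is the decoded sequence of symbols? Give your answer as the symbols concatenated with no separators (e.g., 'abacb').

Bit 0: prefix='0' (no match yet)
Bit 1: prefix='01' (no match yet)
Bit 2: prefix='010' -> emit 'b', reset
Bit 3: prefix='1' -> emit 'n', reset
Bit 4: prefix='1' -> emit 'n', reset
Bit 5: prefix='1' -> emit 'n', reset
Bit 6: prefix='0' (no match yet)
Bit 7: prefix='01' (no match yet)
Bit 8: prefix='011' -> emit 'd', reset
Bit 9: prefix='0' (no match yet)
Bit 10: prefix='01' (no match yet)
Bit 11: prefix='010' -> emit 'b', reset
Bit 12: prefix='0' (no match yet)
Bit 13: prefix='00' -> emit 'i', reset
Bit 14: prefix='0' (no match yet)
Bit 15: prefix='01' (no match yet)
Bit 16: prefix='010' -> emit 'b', reset

Answer: bnnndbib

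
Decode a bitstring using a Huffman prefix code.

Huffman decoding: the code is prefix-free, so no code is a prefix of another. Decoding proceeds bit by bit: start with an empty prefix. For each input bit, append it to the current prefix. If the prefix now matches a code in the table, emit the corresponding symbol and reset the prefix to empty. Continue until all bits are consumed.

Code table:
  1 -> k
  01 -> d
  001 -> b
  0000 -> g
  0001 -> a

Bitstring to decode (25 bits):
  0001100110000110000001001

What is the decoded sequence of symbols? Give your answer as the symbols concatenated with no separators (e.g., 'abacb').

Answer: akbkgkkgbb

Derivation:
Bit 0: prefix='0' (no match yet)
Bit 1: prefix='00' (no match yet)
Bit 2: prefix='000' (no match yet)
Bit 3: prefix='0001' -> emit 'a', reset
Bit 4: prefix='1' -> emit 'k', reset
Bit 5: prefix='0' (no match yet)
Bit 6: prefix='00' (no match yet)
Bit 7: prefix='001' -> emit 'b', reset
Bit 8: prefix='1' -> emit 'k', reset
Bit 9: prefix='0' (no match yet)
Bit 10: prefix='00' (no match yet)
Bit 11: prefix='000' (no match yet)
Bit 12: prefix='0000' -> emit 'g', reset
Bit 13: prefix='1' -> emit 'k', reset
Bit 14: prefix='1' -> emit 'k', reset
Bit 15: prefix='0' (no match yet)
Bit 16: prefix='00' (no match yet)
Bit 17: prefix='000' (no match yet)
Bit 18: prefix='0000' -> emit 'g', reset
Bit 19: prefix='0' (no match yet)
Bit 20: prefix='00' (no match yet)
Bit 21: prefix='001' -> emit 'b', reset
Bit 22: prefix='0' (no match yet)
Bit 23: prefix='00' (no match yet)
Bit 24: prefix='001' -> emit 'b', reset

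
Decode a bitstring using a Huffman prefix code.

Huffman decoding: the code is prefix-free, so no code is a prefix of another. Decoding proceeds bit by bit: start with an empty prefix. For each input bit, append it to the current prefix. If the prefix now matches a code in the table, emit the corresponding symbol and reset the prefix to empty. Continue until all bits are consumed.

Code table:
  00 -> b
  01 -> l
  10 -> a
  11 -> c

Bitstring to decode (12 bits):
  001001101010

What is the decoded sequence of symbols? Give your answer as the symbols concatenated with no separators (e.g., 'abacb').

Answer: balaaa

Derivation:
Bit 0: prefix='0' (no match yet)
Bit 1: prefix='00' -> emit 'b', reset
Bit 2: prefix='1' (no match yet)
Bit 3: prefix='10' -> emit 'a', reset
Bit 4: prefix='0' (no match yet)
Bit 5: prefix='01' -> emit 'l', reset
Bit 6: prefix='1' (no match yet)
Bit 7: prefix='10' -> emit 'a', reset
Bit 8: prefix='1' (no match yet)
Bit 9: prefix='10' -> emit 'a', reset
Bit 10: prefix='1' (no match yet)
Bit 11: prefix='10' -> emit 'a', reset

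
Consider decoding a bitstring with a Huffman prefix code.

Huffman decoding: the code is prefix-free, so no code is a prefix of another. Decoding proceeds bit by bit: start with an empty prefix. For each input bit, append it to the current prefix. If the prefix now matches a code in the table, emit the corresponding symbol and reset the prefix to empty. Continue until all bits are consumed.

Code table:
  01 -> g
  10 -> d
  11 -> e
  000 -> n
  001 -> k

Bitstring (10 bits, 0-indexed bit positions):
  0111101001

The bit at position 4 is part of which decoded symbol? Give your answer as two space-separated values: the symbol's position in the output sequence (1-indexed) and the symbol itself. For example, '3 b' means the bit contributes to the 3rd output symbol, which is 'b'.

Bit 0: prefix='0' (no match yet)
Bit 1: prefix='01' -> emit 'g', reset
Bit 2: prefix='1' (no match yet)
Bit 3: prefix='11' -> emit 'e', reset
Bit 4: prefix='1' (no match yet)
Bit 5: prefix='10' -> emit 'd', reset
Bit 6: prefix='1' (no match yet)
Bit 7: prefix='10' -> emit 'd', reset
Bit 8: prefix='0' (no match yet)

Answer: 3 d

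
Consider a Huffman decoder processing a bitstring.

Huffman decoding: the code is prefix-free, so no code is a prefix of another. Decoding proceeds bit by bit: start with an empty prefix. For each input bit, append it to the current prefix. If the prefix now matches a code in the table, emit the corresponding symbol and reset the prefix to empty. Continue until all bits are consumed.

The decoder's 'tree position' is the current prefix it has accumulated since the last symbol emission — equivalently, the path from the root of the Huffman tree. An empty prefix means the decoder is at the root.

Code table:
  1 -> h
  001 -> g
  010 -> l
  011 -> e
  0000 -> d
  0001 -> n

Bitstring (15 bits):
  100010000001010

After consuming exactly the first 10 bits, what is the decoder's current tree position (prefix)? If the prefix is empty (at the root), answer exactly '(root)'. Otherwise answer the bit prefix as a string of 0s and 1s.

Bit 0: prefix='1' -> emit 'h', reset
Bit 1: prefix='0' (no match yet)
Bit 2: prefix='00' (no match yet)
Bit 3: prefix='000' (no match yet)
Bit 4: prefix='0001' -> emit 'n', reset
Bit 5: prefix='0' (no match yet)
Bit 6: prefix='00' (no match yet)
Bit 7: prefix='000' (no match yet)
Bit 8: prefix='0000' -> emit 'd', reset
Bit 9: prefix='0' (no match yet)

Answer: 0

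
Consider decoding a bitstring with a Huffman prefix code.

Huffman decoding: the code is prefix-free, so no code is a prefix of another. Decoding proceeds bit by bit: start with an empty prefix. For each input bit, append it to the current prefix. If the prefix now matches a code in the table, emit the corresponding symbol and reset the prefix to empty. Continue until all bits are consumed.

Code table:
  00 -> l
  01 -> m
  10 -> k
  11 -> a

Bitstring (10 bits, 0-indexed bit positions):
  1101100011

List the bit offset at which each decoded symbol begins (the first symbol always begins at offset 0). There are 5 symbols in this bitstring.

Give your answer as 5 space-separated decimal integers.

Bit 0: prefix='1' (no match yet)
Bit 1: prefix='11' -> emit 'a', reset
Bit 2: prefix='0' (no match yet)
Bit 3: prefix='01' -> emit 'm', reset
Bit 4: prefix='1' (no match yet)
Bit 5: prefix='10' -> emit 'k', reset
Bit 6: prefix='0' (no match yet)
Bit 7: prefix='00' -> emit 'l', reset
Bit 8: prefix='1' (no match yet)
Bit 9: prefix='11' -> emit 'a', reset

Answer: 0 2 4 6 8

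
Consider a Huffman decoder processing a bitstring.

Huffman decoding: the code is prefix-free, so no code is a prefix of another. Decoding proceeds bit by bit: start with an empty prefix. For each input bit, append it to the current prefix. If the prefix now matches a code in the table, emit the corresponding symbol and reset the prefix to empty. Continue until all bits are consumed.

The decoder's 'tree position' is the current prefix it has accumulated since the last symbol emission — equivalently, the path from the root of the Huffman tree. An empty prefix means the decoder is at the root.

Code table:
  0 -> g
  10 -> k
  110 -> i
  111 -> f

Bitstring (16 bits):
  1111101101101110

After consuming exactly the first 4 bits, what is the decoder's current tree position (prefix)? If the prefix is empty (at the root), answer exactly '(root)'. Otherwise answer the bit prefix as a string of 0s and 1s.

Bit 0: prefix='1' (no match yet)
Bit 1: prefix='11' (no match yet)
Bit 2: prefix='111' -> emit 'f', reset
Bit 3: prefix='1' (no match yet)

Answer: 1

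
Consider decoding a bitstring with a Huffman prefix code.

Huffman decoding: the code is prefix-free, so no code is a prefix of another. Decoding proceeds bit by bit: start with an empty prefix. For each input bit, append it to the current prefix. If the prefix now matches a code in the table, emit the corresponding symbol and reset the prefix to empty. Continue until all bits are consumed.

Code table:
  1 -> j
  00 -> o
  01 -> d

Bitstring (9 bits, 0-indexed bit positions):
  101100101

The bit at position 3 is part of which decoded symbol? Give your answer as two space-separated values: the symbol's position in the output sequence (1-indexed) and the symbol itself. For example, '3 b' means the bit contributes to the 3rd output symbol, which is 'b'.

Bit 0: prefix='1' -> emit 'j', reset
Bit 1: prefix='0' (no match yet)
Bit 2: prefix='01' -> emit 'd', reset
Bit 3: prefix='1' -> emit 'j', reset
Bit 4: prefix='0' (no match yet)
Bit 5: prefix='00' -> emit 'o', reset
Bit 6: prefix='1' -> emit 'j', reset
Bit 7: prefix='0' (no match yet)

Answer: 3 j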